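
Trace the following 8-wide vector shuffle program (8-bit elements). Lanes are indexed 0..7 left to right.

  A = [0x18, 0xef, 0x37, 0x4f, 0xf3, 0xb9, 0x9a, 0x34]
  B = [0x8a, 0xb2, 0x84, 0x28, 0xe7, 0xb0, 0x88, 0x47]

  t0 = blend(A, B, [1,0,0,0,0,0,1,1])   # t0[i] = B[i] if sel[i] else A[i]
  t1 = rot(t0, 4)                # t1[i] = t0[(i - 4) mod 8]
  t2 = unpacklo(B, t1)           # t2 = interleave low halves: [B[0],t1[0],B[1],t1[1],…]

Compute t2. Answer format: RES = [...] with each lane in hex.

t0 = [0x8a, 0xef, 0x37, 0x4f, 0xf3, 0xb9, 0x88, 0x47]
t1 = [0xf3, 0xb9, 0x88, 0x47, 0x8a, 0xef, 0x37, 0x4f]
t2 = [0x8a, 0xf3, 0xb2, 0xb9, 0x84, 0x88, 0x28, 0x47]

RES = [0x8a, 0xf3, 0xb2, 0xb9, 0x84, 0x88, 0x28, 0x47]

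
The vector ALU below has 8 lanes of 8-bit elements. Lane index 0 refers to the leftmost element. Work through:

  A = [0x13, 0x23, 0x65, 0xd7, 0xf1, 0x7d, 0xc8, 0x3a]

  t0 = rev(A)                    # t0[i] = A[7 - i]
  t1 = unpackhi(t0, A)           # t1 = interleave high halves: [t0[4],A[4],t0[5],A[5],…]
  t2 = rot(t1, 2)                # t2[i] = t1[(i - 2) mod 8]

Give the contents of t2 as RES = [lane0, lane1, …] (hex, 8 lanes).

t0 = [0x3a, 0xc8, 0x7d, 0xf1, 0xd7, 0x65, 0x23, 0x13]
t1 = [0xd7, 0xf1, 0x65, 0x7d, 0x23, 0xc8, 0x13, 0x3a]
t2 = [0x13, 0x3a, 0xd7, 0xf1, 0x65, 0x7d, 0x23, 0xc8]

RES = [0x13, 0x3a, 0xd7, 0xf1, 0x65, 0x7d, 0x23, 0xc8]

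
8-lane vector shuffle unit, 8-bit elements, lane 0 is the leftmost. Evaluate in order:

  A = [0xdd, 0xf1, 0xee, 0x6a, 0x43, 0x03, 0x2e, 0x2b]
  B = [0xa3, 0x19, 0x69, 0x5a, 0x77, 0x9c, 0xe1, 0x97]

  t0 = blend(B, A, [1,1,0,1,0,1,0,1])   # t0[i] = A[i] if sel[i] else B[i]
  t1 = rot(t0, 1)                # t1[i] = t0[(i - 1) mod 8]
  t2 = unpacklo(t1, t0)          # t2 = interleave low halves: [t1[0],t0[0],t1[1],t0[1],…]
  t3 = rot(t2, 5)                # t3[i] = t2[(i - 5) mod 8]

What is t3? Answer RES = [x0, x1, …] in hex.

RES = [ 0xf1  0xf1  0x69  0x69  0x6a  0x2b  0xdd  0xdd ]

→ t0 |dd|f1|69|6a|77|03|e1|2b|
→ t1 |2b|dd|f1|69|6a|77|03|e1|
→ t2 |2b|dd|dd|f1|f1|69|69|6a|
→ t3 |f1|f1|69|69|6a|2b|dd|dd|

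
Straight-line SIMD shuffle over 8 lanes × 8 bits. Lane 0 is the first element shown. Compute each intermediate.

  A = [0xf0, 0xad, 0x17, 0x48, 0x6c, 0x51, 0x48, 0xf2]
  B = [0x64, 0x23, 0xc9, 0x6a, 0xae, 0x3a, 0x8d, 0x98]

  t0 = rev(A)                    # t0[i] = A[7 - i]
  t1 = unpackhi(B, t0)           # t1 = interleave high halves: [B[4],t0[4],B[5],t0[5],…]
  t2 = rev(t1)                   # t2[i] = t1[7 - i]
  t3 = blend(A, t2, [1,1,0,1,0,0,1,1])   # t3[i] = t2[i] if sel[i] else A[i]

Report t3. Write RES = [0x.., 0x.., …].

RES = [ 0xf0  0x98  0x17  0x8d  0x6c  0x51  0x48  0xae ]

→ t0 |f2|48|51|6c|48|17|ad|f0|
→ t1 |ae|48|3a|17|8d|ad|98|f0|
→ t2 |f0|98|ad|8d|17|3a|48|ae|
→ t3 |f0|98|17|8d|6c|51|48|ae|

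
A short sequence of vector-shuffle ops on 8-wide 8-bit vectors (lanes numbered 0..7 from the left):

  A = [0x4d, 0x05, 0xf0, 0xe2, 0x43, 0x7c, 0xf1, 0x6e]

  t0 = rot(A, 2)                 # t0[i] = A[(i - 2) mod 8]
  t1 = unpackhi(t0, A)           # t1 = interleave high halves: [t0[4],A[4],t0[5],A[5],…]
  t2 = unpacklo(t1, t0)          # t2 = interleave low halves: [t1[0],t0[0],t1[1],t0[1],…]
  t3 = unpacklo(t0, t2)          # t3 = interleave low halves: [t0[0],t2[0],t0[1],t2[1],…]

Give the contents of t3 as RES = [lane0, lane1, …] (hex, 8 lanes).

t0 = [0xf1, 0x6e, 0x4d, 0x05, 0xf0, 0xe2, 0x43, 0x7c]
t1 = [0xf0, 0x43, 0xe2, 0x7c, 0x43, 0xf1, 0x7c, 0x6e]
t2 = [0xf0, 0xf1, 0x43, 0x6e, 0xe2, 0x4d, 0x7c, 0x05]
t3 = [0xf1, 0xf0, 0x6e, 0xf1, 0x4d, 0x43, 0x05, 0x6e]

RES = [0xf1, 0xf0, 0x6e, 0xf1, 0x4d, 0x43, 0x05, 0x6e]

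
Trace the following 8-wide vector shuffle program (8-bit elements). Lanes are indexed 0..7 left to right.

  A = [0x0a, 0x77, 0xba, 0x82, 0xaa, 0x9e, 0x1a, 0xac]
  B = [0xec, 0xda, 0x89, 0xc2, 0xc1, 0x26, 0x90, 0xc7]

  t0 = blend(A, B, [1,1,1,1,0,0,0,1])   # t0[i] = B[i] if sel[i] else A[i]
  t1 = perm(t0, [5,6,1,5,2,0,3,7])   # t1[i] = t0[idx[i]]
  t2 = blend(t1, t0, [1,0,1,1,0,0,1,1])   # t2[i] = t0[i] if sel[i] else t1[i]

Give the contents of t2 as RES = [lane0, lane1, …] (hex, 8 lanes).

→ t0 |ec|da|89|c2|aa|9e|1a|c7|
→ t1 |9e|1a|da|9e|89|ec|c2|c7|
→ t2 |ec|1a|89|c2|89|ec|1a|c7|

RES = [0xec, 0x1a, 0x89, 0xc2, 0x89, 0xec, 0x1a, 0xc7]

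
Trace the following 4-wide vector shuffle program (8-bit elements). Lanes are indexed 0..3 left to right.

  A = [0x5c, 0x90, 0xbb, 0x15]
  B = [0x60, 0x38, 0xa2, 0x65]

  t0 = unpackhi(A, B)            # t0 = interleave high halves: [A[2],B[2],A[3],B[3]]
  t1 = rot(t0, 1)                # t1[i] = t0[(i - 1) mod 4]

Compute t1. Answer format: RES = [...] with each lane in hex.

RES = [ 0x65  0xbb  0xa2  0x15 ]

→ t0 |bb|a2|15|65|
→ t1 |65|bb|a2|15|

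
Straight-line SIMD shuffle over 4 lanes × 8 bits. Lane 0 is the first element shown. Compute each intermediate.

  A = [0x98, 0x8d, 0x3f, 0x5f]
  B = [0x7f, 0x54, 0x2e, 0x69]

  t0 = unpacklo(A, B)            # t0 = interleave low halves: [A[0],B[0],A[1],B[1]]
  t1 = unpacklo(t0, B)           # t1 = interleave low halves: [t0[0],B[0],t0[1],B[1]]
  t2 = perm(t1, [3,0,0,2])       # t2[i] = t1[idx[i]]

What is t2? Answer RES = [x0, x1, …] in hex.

  t0: 98 7f 8d 54
  t1: 98 7f 7f 54
  t2: 54 98 98 7f

RES = [0x54, 0x98, 0x98, 0x7f]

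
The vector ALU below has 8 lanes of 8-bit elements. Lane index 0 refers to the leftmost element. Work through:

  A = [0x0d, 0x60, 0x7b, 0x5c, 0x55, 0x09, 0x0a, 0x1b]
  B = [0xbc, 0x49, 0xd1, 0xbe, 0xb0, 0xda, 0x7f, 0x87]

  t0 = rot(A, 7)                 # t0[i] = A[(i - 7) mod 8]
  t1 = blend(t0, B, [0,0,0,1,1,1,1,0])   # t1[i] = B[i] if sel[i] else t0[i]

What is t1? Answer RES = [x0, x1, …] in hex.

t0 = [0x60, 0x7b, 0x5c, 0x55, 0x09, 0x0a, 0x1b, 0x0d]
t1 = [0x60, 0x7b, 0x5c, 0xbe, 0xb0, 0xda, 0x7f, 0x0d]

RES = [ 0x60  0x7b  0x5c  0xbe  0xb0  0xda  0x7f  0x0d ]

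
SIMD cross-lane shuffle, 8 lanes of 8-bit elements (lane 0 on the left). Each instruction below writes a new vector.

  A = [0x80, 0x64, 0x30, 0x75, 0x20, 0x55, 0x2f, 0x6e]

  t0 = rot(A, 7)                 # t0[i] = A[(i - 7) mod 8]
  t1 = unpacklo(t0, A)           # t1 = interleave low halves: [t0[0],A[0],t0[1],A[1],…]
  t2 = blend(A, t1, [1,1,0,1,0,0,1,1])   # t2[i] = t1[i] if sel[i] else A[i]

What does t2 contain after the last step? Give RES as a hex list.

→ t0 |64|30|75|20|55|2f|6e|80|
→ t1 |64|80|30|64|75|30|20|75|
→ t2 |64|80|30|64|20|55|20|75|

RES = [ 0x64  0x80  0x30  0x64  0x20  0x55  0x20  0x75 ]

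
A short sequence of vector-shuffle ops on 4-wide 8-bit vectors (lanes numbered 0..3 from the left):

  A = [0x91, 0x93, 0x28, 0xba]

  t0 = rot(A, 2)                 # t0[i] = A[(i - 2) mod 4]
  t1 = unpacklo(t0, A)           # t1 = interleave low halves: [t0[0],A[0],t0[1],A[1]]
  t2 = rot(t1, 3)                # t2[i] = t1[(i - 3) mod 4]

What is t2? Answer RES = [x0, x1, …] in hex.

RES = [0x91, 0xba, 0x93, 0x28]

→ t0 |28|ba|91|93|
→ t1 |28|91|ba|93|
→ t2 |91|ba|93|28|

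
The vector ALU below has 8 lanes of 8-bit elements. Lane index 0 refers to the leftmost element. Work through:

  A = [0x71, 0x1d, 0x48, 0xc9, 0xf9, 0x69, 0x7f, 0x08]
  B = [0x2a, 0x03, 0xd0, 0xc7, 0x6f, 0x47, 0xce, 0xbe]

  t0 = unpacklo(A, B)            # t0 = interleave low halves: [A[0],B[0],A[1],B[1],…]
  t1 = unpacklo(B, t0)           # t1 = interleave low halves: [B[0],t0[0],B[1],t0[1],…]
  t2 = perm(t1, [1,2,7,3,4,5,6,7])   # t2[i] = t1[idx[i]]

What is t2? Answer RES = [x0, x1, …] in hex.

RES = [ 0x71  0x03  0x03  0x2a  0xd0  0x1d  0xc7  0x03 ]

t0 = [0x71, 0x2a, 0x1d, 0x03, 0x48, 0xd0, 0xc9, 0xc7]
t1 = [0x2a, 0x71, 0x03, 0x2a, 0xd0, 0x1d, 0xc7, 0x03]
t2 = [0x71, 0x03, 0x03, 0x2a, 0xd0, 0x1d, 0xc7, 0x03]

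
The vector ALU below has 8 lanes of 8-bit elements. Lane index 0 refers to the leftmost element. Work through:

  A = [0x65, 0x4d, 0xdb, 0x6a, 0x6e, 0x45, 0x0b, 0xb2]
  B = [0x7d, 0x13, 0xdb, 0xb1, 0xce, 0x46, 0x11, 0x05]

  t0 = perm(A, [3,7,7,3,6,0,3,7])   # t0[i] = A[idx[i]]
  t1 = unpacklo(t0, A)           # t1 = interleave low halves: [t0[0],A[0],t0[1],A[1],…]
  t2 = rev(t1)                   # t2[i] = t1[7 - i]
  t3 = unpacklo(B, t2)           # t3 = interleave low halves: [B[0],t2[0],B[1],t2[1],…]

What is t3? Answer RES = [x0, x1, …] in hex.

→ t0 |6a|b2|b2|6a|0b|65|6a|b2|
→ t1 |6a|65|b2|4d|b2|db|6a|6a|
→ t2 |6a|6a|db|b2|4d|b2|65|6a|
→ t3 |7d|6a|13|6a|db|db|b1|b2|

RES = [ 0x7d  0x6a  0x13  0x6a  0xdb  0xdb  0xb1  0xb2 ]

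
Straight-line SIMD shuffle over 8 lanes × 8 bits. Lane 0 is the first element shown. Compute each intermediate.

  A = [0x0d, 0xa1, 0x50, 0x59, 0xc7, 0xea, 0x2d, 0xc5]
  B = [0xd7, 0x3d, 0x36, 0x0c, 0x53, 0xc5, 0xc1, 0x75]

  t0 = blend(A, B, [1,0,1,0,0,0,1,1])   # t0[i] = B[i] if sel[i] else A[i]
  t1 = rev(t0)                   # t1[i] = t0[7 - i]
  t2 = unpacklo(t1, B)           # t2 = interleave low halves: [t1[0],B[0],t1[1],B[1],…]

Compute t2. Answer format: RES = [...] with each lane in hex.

→ t0 |d7|a1|36|59|c7|ea|c1|75|
→ t1 |75|c1|ea|c7|59|36|a1|d7|
→ t2 |75|d7|c1|3d|ea|36|c7|0c|

RES = [ 0x75  0xd7  0xc1  0x3d  0xea  0x36  0xc7  0x0c ]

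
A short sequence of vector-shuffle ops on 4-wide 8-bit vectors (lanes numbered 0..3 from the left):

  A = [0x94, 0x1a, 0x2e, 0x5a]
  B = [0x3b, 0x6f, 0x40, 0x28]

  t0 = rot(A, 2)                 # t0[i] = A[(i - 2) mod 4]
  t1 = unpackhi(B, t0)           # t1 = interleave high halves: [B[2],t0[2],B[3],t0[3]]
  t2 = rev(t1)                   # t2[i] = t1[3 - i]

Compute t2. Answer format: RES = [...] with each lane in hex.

t0 = [0x2e, 0x5a, 0x94, 0x1a]
t1 = [0x40, 0x94, 0x28, 0x1a]
t2 = [0x1a, 0x28, 0x94, 0x40]

RES = [0x1a, 0x28, 0x94, 0x40]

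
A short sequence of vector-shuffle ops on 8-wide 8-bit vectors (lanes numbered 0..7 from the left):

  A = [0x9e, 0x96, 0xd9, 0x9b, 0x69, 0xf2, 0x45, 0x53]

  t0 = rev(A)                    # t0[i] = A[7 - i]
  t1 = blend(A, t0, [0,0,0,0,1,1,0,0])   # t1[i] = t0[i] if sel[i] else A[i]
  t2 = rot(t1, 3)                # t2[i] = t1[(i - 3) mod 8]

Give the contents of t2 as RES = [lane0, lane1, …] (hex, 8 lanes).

→ t0 |53|45|f2|69|9b|d9|96|9e|
→ t1 |9e|96|d9|9b|9b|d9|45|53|
→ t2 |d9|45|53|9e|96|d9|9b|9b|

RES = [ 0xd9  0x45  0x53  0x9e  0x96  0xd9  0x9b  0x9b ]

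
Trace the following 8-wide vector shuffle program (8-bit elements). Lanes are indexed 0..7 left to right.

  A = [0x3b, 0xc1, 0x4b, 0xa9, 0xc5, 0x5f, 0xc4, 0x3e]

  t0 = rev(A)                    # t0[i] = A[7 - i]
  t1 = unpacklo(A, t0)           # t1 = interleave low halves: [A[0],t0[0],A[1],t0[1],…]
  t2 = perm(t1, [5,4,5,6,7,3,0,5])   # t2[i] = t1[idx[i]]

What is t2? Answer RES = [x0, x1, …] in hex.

→ t0 |3e|c4|5f|c5|a9|4b|c1|3b|
→ t1 |3b|3e|c1|c4|4b|5f|a9|c5|
→ t2 |5f|4b|5f|a9|c5|c4|3b|5f|

RES = [0x5f, 0x4b, 0x5f, 0xa9, 0xc5, 0xc4, 0x3b, 0x5f]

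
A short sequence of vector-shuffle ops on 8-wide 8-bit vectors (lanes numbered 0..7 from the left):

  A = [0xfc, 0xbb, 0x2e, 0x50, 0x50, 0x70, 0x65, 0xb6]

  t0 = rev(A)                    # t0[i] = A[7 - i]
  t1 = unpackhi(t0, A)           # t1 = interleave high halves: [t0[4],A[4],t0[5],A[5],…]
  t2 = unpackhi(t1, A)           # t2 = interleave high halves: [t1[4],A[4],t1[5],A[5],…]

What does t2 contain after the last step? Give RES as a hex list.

  t0: b6 65 70 50 50 2e bb fc
  t1: 50 50 2e 70 bb 65 fc b6
  t2: bb 50 65 70 fc 65 b6 b6

RES = [0xbb, 0x50, 0x65, 0x70, 0xfc, 0x65, 0xb6, 0xb6]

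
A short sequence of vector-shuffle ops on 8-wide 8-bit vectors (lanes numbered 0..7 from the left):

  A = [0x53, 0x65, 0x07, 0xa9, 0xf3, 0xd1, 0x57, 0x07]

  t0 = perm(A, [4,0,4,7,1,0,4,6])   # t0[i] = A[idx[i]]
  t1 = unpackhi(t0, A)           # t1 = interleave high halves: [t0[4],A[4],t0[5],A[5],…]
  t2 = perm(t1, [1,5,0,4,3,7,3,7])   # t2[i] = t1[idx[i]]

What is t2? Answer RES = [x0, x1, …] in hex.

→ t0 |f3|53|f3|07|65|53|f3|57|
→ t1 |65|f3|53|d1|f3|57|57|07|
→ t2 |f3|57|65|f3|d1|07|d1|07|

RES = [0xf3, 0x57, 0x65, 0xf3, 0xd1, 0x07, 0xd1, 0x07]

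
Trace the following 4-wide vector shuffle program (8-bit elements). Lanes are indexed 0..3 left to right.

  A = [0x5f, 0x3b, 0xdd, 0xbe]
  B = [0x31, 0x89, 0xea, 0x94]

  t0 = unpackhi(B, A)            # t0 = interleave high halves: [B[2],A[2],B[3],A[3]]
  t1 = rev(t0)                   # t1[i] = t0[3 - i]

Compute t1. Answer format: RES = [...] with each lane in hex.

→ t0 |ea|dd|94|be|
→ t1 |be|94|dd|ea|

RES = [ 0xbe  0x94  0xdd  0xea ]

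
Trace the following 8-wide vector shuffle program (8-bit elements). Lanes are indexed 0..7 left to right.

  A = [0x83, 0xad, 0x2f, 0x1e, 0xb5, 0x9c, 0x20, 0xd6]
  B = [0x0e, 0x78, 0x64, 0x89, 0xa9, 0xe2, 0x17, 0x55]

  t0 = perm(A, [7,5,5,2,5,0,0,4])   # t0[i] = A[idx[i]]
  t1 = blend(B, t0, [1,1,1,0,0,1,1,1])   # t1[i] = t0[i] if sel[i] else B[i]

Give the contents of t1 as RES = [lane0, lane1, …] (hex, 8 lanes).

RES = [ 0xd6  0x9c  0x9c  0x89  0xa9  0x83  0x83  0xb5 ]

t0 = [0xd6, 0x9c, 0x9c, 0x2f, 0x9c, 0x83, 0x83, 0xb5]
t1 = [0xd6, 0x9c, 0x9c, 0x89, 0xa9, 0x83, 0x83, 0xb5]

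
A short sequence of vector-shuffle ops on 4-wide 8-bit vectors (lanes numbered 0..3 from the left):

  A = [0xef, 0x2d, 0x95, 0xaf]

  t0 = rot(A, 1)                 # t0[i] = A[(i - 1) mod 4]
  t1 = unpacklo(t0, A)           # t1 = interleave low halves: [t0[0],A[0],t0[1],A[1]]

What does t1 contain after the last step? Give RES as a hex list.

RES = [ 0xaf  0xef  0xef  0x2d ]

t0 = [0xaf, 0xef, 0x2d, 0x95]
t1 = [0xaf, 0xef, 0xef, 0x2d]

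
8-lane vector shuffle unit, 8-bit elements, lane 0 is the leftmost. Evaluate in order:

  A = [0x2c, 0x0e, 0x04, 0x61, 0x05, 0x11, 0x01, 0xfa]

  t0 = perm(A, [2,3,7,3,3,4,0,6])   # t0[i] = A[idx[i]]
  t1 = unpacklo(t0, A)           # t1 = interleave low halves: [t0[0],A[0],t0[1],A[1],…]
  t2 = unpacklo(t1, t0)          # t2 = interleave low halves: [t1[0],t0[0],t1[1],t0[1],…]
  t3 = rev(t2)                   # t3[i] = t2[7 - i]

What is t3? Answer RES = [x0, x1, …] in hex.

→ t0 |04|61|fa|61|61|05|2c|01|
→ t1 |04|2c|61|0e|fa|04|61|61|
→ t2 |04|04|2c|61|61|fa|0e|61|
→ t3 |61|0e|fa|61|61|2c|04|04|

RES = [0x61, 0x0e, 0xfa, 0x61, 0x61, 0x2c, 0x04, 0x04]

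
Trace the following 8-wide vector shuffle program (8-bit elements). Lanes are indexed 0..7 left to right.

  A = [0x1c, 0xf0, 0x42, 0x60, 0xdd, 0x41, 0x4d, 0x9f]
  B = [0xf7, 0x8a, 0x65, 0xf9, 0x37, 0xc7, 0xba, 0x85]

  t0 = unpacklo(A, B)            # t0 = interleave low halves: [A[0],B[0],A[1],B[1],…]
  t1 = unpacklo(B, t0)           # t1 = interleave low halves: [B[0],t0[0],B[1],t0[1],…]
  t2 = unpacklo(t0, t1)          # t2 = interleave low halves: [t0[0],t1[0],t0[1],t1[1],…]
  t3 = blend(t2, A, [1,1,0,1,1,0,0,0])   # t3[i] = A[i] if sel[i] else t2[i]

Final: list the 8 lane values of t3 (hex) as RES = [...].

RES = [ 0x1c  0xf0  0xf7  0x60  0xdd  0x8a  0x8a  0xf7 ]

  t0: 1c f7 f0 8a 42 65 60 f9
  t1: f7 1c 8a f7 65 f0 f9 8a
  t2: 1c f7 f7 1c f0 8a 8a f7
  t3: 1c f0 f7 60 dd 8a 8a f7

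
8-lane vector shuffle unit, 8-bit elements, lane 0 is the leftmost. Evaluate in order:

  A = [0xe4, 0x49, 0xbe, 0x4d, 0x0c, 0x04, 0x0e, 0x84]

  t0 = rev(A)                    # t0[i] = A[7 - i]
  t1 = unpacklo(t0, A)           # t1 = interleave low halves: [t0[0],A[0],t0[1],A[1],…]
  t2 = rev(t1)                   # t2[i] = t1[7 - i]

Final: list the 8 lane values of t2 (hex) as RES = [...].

  t0: 84 0e 04 0c 4d be 49 e4
  t1: 84 e4 0e 49 04 be 0c 4d
  t2: 4d 0c be 04 49 0e e4 84

RES = [ 0x4d  0x0c  0xbe  0x04  0x49  0x0e  0xe4  0x84 ]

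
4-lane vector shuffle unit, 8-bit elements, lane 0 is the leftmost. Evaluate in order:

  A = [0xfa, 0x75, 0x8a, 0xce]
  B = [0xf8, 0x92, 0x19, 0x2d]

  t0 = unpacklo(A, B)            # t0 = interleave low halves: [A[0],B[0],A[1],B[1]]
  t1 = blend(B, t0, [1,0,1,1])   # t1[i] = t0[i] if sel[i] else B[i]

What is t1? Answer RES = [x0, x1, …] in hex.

→ t0 |fa|f8|75|92|
→ t1 |fa|92|75|92|

RES = [ 0xfa  0x92  0x75  0x92 ]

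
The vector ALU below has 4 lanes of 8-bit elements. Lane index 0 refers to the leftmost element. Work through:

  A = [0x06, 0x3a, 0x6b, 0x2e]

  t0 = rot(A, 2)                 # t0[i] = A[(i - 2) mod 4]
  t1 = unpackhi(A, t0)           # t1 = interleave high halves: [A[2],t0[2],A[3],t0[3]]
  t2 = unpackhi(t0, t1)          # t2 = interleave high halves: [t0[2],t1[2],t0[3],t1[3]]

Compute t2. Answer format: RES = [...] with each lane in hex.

RES = [0x06, 0x2e, 0x3a, 0x3a]

t0 = [0x6b, 0x2e, 0x06, 0x3a]
t1 = [0x6b, 0x06, 0x2e, 0x3a]
t2 = [0x06, 0x2e, 0x3a, 0x3a]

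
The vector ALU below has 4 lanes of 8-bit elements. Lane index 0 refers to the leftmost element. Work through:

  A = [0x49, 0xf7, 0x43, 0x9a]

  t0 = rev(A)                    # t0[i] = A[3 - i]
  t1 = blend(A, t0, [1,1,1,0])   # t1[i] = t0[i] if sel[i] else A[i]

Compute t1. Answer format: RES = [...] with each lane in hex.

RES = [ 0x9a  0x43  0xf7  0x9a ]

→ t0 |9a|43|f7|49|
→ t1 |9a|43|f7|9a|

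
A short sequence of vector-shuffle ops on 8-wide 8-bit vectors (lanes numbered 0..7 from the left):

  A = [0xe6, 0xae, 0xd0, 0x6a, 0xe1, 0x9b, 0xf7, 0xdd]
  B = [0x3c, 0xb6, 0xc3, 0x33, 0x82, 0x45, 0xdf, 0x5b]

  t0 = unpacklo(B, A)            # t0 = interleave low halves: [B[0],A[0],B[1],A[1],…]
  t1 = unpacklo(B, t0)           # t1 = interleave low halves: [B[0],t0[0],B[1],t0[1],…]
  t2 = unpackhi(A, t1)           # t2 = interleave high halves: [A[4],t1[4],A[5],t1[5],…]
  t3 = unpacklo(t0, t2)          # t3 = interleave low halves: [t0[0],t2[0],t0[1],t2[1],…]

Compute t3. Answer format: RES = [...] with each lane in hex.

→ t0 |3c|e6|b6|ae|c3|d0|33|6a|
→ t1 |3c|3c|b6|e6|c3|b6|33|ae|
→ t2 |e1|c3|9b|b6|f7|33|dd|ae|
→ t3 |3c|e1|e6|c3|b6|9b|ae|b6|

RES = [0x3c, 0xe1, 0xe6, 0xc3, 0xb6, 0x9b, 0xae, 0xb6]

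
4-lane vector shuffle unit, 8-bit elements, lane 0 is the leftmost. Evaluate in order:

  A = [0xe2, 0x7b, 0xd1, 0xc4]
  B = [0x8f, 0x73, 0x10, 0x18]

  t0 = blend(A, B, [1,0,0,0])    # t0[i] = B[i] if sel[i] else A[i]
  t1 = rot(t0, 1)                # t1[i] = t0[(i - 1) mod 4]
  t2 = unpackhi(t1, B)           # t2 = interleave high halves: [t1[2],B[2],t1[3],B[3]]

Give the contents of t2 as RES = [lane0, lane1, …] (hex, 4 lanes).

RES = [0x7b, 0x10, 0xd1, 0x18]

  t0: 8f 7b d1 c4
  t1: c4 8f 7b d1
  t2: 7b 10 d1 18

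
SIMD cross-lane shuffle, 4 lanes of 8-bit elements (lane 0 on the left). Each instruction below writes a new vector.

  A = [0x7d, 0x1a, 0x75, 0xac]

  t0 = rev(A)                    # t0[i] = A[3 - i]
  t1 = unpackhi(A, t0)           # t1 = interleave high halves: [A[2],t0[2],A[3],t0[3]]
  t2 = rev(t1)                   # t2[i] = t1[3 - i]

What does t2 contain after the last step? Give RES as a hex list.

RES = [0x7d, 0xac, 0x1a, 0x75]

→ t0 |ac|75|1a|7d|
→ t1 |75|1a|ac|7d|
→ t2 |7d|ac|1a|75|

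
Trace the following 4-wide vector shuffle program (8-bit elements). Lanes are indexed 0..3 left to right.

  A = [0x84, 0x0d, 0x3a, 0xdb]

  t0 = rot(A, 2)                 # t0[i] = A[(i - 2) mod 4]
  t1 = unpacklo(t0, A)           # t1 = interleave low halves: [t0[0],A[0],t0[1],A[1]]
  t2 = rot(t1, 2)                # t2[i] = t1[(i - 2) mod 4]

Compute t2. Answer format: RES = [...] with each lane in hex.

t0 = [0x3a, 0xdb, 0x84, 0x0d]
t1 = [0x3a, 0x84, 0xdb, 0x0d]
t2 = [0xdb, 0x0d, 0x3a, 0x84]

RES = [0xdb, 0x0d, 0x3a, 0x84]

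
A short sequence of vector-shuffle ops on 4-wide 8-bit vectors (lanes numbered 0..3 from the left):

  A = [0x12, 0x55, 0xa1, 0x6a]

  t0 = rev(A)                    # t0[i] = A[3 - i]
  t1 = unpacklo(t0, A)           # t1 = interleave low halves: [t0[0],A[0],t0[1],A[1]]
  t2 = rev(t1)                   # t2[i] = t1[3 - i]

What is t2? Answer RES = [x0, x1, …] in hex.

RES = [0x55, 0xa1, 0x12, 0x6a]

t0 = [0x6a, 0xa1, 0x55, 0x12]
t1 = [0x6a, 0x12, 0xa1, 0x55]
t2 = [0x55, 0xa1, 0x12, 0x6a]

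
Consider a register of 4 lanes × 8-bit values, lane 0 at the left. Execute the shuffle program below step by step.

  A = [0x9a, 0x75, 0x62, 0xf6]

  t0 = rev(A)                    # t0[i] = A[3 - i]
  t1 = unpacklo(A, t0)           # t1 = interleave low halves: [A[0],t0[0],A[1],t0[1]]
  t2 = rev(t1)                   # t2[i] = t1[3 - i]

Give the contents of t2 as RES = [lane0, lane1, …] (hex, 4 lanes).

RES = [0x62, 0x75, 0xf6, 0x9a]

  t0: f6 62 75 9a
  t1: 9a f6 75 62
  t2: 62 75 f6 9a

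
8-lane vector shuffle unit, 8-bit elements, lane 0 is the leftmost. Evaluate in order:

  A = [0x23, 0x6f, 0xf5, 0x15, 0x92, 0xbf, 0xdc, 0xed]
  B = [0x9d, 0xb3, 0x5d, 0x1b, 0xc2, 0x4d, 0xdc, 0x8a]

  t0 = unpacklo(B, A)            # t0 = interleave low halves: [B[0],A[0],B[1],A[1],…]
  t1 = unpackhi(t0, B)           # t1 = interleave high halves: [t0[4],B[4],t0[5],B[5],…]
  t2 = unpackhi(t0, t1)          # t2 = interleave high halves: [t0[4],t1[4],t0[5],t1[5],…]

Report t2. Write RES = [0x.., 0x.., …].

  t0: 9d 23 b3 6f 5d f5 1b 15
  t1: 5d c2 f5 4d 1b dc 15 8a
  t2: 5d 1b f5 dc 1b 15 15 8a

RES = [0x5d, 0x1b, 0xf5, 0xdc, 0x1b, 0x15, 0x15, 0x8a]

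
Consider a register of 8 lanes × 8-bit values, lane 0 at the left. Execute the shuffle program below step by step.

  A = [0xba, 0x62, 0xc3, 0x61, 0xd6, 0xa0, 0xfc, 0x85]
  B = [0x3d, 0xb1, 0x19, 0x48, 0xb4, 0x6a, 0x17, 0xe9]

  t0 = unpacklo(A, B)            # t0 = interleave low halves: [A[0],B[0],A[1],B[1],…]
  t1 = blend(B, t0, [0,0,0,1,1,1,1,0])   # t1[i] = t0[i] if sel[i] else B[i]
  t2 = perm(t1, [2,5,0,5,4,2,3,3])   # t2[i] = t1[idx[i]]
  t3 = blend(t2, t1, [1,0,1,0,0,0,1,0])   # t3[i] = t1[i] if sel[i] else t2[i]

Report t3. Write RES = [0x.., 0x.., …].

  t0: ba 3d 62 b1 c3 19 61 48
  t1: 3d b1 19 b1 c3 19 61 e9
  t2: 19 19 3d 19 c3 19 b1 b1
  t3: 3d 19 19 19 c3 19 61 b1

RES = [ 0x3d  0x19  0x19  0x19  0xc3  0x19  0x61  0xb1 ]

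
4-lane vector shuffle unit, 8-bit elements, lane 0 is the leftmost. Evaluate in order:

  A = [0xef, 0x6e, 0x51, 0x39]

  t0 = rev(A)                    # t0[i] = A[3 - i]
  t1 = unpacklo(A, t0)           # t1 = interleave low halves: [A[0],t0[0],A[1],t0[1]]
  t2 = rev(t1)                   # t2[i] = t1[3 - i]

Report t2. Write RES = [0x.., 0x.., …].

→ t0 |39|51|6e|ef|
→ t1 |ef|39|6e|51|
→ t2 |51|6e|39|ef|

RES = [ 0x51  0x6e  0x39  0xef ]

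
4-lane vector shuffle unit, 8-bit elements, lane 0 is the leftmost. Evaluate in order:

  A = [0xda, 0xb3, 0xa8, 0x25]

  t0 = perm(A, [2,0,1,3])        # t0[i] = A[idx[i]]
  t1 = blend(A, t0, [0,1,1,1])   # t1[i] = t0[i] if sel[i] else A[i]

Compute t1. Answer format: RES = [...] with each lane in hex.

t0 = [0xa8, 0xda, 0xb3, 0x25]
t1 = [0xda, 0xda, 0xb3, 0x25]

RES = [ 0xda  0xda  0xb3  0x25 ]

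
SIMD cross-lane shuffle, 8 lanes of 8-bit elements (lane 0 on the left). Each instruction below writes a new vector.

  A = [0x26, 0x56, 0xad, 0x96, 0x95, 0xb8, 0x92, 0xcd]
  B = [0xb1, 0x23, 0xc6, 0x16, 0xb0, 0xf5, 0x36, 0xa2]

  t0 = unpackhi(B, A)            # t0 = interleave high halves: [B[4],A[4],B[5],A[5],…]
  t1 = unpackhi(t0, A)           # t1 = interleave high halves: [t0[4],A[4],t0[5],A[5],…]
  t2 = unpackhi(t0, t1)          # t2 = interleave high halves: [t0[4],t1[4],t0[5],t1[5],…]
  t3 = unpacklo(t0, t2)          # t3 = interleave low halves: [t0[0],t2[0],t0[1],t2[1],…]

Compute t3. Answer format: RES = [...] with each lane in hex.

t0 = [0xb0, 0x95, 0xf5, 0xb8, 0x36, 0x92, 0xa2, 0xcd]
t1 = [0x36, 0x95, 0x92, 0xb8, 0xa2, 0x92, 0xcd, 0xcd]
t2 = [0x36, 0xa2, 0x92, 0x92, 0xa2, 0xcd, 0xcd, 0xcd]
t3 = [0xb0, 0x36, 0x95, 0xa2, 0xf5, 0x92, 0xb8, 0x92]

RES = [0xb0, 0x36, 0x95, 0xa2, 0xf5, 0x92, 0xb8, 0x92]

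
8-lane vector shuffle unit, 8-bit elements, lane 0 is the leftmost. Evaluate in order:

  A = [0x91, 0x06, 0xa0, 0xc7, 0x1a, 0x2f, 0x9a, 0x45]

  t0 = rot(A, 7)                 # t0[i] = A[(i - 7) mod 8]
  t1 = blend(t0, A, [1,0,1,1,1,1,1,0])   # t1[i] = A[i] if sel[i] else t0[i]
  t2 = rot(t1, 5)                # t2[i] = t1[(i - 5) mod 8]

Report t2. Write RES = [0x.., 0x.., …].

  t0: 06 a0 c7 1a 2f 9a 45 91
  t1: 91 a0 a0 c7 1a 2f 9a 91
  t2: c7 1a 2f 9a 91 91 a0 a0

RES = [ 0xc7  0x1a  0x2f  0x9a  0x91  0x91  0xa0  0xa0 ]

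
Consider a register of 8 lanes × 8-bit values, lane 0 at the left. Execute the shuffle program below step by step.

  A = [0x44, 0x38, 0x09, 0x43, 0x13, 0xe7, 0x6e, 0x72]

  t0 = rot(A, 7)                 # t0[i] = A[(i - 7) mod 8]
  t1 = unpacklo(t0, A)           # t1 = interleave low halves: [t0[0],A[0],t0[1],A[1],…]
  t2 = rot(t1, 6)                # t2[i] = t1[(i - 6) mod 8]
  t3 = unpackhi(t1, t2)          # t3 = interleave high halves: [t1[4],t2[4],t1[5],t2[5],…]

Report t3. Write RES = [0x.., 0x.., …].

RES = [ 0x43  0x13  0x09  0x43  0x13  0x38  0x43  0x44 ]

  t0: 38 09 43 13 e7 6e 72 44
  t1: 38 44 09 38 43 09 13 43
  t2: 09 38 43 09 13 43 38 44
  t3: 43 13 09 43 13 38 43 44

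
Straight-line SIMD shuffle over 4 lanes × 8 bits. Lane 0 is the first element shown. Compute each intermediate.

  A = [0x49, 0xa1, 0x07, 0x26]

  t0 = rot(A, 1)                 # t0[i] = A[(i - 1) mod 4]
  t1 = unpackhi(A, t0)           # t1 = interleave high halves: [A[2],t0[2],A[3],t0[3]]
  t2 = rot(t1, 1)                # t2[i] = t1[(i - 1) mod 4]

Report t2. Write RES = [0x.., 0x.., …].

RES = [ 0x07  0x07  0xa1  0x26 ]

  t0: 26 49 a1 07
  t1: 07 a1 26 07
  t2: 07 07 a1 26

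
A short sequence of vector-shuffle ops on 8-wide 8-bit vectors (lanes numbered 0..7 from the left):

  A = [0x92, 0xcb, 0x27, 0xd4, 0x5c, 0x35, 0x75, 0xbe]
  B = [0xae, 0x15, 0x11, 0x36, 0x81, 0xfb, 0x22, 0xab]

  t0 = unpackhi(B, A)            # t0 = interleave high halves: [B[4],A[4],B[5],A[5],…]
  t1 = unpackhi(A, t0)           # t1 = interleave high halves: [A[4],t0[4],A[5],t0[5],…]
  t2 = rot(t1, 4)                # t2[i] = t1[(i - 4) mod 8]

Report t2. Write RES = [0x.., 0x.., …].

t0 = [0x81, 0x5c, 0xfb, 0x35, 0x22, 0x75, 0xab, 0xbe]
t1 = [0x5c, 0x22, 0x35, 0x75, 0x75, 0xab, 0xbe, 0xbe]
t2 = [0x75, 0xab, 0xbe, 0xbe, 0x5c, 0x22, 0x35, 0x75]

RES = [ 0x75  0xab  0xbe  0xbe  0x5c  0x22  0x35  0x75 ]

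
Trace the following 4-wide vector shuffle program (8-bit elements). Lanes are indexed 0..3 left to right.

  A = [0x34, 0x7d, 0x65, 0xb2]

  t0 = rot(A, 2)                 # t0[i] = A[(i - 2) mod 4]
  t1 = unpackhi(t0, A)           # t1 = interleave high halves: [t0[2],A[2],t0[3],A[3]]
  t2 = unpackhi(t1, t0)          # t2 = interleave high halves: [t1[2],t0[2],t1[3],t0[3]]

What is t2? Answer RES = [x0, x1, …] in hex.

→ t0 |65|b2|34|7d|
→ t1 |34|65|7d|b2|
→ t2 |7d|34|b2|7d|

RES = [0x7d, 0x34, 0xb2, 0x7d]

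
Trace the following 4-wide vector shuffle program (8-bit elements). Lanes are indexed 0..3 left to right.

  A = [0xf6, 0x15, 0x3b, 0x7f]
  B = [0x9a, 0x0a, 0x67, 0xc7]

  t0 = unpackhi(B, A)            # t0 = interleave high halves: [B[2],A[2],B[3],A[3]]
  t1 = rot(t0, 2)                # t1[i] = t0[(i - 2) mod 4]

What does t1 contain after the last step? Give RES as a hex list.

→ t0 |67|3b|c7|7f|
→ t1 |c7|7f|67|3b|

RES = [0xc7, 0x7f, 0x67, 0x3b]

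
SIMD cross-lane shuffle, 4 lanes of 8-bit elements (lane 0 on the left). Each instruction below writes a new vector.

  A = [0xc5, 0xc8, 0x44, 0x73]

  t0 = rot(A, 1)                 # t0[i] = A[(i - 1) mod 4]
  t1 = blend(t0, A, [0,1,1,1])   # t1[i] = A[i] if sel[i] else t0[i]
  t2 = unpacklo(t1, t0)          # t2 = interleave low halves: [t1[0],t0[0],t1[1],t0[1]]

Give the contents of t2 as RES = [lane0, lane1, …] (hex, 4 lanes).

t0 = [0x73, 0xc5, 0xc8, 0x44]
t1 = [0x73, 0xc8, 0x44, 0x73]
t2 = [0x73, 0x73, 0xc8, 0xc5]

RES = [0x73, 0x73, 0xc8, 0xc5]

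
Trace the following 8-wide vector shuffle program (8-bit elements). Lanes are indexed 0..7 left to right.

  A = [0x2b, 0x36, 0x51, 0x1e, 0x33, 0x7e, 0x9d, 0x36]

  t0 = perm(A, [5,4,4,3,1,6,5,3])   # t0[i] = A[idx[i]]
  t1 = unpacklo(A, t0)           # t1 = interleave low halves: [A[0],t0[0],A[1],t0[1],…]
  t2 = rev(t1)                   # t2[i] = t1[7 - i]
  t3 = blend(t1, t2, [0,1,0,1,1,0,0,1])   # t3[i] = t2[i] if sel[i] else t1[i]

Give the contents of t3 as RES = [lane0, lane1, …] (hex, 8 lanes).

RES = [0x2b, 0x1e, 0x36, 0x51, 0x33, 0x33, 0x1e, 0x2b]

t0 = [0x7e, 0x33, 0x33, 0x1e, 0x36, 0x9d, 0x7e, 0x1e]
t1 = [0x2b, 0x7e, 0x36, 0x33, 0x51, 0x33, 0x1e, 0x1e]
t2 = [0x1e, 0x1e, 0x33, 0x51, 0x33, 0x36, 0x7e, 0x2b]
t3 = [0x2b, 0x1e, 0x36, 0x51, 0x33, 0x33, 0x1e, 0x2b]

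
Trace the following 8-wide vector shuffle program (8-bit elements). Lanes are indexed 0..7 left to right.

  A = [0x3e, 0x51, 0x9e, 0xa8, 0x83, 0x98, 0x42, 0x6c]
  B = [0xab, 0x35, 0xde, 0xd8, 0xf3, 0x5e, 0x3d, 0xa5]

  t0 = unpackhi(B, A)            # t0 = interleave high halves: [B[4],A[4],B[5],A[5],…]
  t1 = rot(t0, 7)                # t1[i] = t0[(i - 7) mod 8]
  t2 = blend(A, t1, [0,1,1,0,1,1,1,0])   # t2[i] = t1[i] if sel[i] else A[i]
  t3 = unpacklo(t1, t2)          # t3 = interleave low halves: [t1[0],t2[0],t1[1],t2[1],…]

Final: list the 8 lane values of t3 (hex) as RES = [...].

RES = [ 0x83  0x3e  0x5e  0x5e  0x98  0x98  0x3d  0xa8 ]

→ t0 |f3|83|5e|98|3d|42|a5|6c|
→ t1 |83|5e|98|3d|42|a5|6c|f3|
→ t2 |3e|5e|98|a8|42|a5|6c|6c|
→ t3 |83|3e|5e|5e|98|98|3d|a8|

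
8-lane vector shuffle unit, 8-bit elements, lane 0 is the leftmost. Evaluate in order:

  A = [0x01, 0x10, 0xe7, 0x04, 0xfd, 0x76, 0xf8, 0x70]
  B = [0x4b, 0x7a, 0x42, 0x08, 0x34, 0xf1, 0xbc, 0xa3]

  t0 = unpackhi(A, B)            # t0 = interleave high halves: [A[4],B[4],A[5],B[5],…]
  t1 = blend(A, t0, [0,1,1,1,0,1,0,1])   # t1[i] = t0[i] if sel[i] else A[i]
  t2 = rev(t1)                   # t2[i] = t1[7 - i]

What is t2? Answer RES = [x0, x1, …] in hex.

t0 = [0xfd, 0x34, 0x76, 0xf1, 0xf8, 0xbc, 0x70, 0xa3]
t1 = [0x01, 0x34, 0x76, 0xf1, 0xfd, 0xbc, 0xf8, 0xa3]
t2 = [0xa3, 0xf8, 0xbc, 0xfd, 0xf1, 0x76, 0x34, 0x01]

RES = [ 0xa3  0xf8  0xbc  0xfd  0xf1  0x76  0x34  0x01 ]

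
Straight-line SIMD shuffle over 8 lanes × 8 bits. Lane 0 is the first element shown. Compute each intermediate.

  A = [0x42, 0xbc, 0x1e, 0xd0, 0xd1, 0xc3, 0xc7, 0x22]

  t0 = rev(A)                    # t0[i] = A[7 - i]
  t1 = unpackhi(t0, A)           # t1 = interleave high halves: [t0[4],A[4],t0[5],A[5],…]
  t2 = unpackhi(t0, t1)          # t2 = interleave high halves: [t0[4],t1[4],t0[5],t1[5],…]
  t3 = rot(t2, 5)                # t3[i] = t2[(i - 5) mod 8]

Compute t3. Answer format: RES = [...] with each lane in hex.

t0 = [0x22, 0xc7, 0xc3, 0xd1, 0xd0, 0x1e, 0xbc, 0x42]
t1 = [0xd0, 0xd1, 0x1e, 0xc3, 0xbc, 0xc7, 0x42, 0x22]
t2 = [0xd0, 0xbc, 0x1e, 0xc7, 0xbc, 0x42, 0x42, 0x22]
t3 = [0xc7, 0xbc, 0x42, 0x42, 0x22, 0xd0, 0xbc, 0x1e]

RES = [ 0xc7  0xbc  0x42  0x42  0x22  0xd0  0xbc  0x1e ]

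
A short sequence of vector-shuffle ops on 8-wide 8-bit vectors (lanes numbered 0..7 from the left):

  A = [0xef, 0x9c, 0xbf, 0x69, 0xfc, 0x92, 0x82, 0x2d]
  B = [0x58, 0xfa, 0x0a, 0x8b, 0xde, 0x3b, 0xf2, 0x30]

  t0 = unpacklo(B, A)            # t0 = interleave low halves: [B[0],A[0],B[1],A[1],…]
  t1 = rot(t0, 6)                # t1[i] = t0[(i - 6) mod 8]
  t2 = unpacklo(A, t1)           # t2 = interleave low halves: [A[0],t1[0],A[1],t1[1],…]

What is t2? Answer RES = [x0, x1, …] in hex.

RES = [0xef, 0xfa, 0x9c, 0x9c, 0xbf, 0x0a, 0x69, 0xbf]

  t0: 58 ef fa 9c 0a bf 8b 69
  t1: fa 9c 0a bf 8b 69 58 ef
  t2: ef fa 9c 9c bf 0a 69 bf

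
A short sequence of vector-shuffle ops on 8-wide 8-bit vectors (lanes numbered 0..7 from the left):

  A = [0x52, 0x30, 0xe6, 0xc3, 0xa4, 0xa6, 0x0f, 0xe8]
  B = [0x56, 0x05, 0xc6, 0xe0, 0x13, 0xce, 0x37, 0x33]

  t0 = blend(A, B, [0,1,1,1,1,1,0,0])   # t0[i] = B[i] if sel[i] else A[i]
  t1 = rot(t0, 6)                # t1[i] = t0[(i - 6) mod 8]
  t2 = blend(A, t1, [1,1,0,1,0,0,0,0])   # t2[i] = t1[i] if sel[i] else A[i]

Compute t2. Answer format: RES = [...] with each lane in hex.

RES = [0xc6, 0xe0, 0xe6, 0xce, 0xa4, 0xa6, 0x0f, 0xe8]

→ t0 |52|05|c6|e0|13|ce|0f|e8|
→ t1 |c6|e0|13|ce|0f|e8|52|05|
→ t2 |c6|e0|e6|ce|a4|a6|0f|e8|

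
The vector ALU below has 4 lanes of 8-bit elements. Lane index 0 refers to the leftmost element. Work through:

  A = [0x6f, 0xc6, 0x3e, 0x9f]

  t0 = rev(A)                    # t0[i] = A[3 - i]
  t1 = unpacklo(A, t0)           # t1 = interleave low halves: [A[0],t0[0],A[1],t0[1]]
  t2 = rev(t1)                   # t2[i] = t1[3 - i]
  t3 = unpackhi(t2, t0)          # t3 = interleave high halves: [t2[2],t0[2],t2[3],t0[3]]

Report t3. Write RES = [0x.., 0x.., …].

RES = [0x9f, 0xc6, 0x6f, 0x6f]

  t0: 9f 3e c6 6f
  t1: 6f 9f c6 3e
  t2: 3e c6 9f 6f
  t3: 9f c6 6f 6f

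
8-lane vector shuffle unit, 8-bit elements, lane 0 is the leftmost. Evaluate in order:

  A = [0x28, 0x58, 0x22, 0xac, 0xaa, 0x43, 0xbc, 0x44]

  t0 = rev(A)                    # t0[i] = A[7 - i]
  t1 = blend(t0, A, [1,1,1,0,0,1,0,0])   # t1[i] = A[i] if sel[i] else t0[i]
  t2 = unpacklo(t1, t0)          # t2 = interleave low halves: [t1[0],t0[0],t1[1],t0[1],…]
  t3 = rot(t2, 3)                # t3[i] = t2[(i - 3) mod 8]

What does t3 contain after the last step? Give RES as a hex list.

RES = [0x43, 0xaa, 0xaa, 0x28, 0x44, 0x58, 0xbc, 0x22]

→ t0 |44|bc|43|aa|ac|22|58|28|
→ t1 |28|58|22|aa|ac|43|58|28|
→ t2 |28|44|58|bc|22|43|aa|aa|
→ t3 |43|aa|aa|28|44|58|bc|22|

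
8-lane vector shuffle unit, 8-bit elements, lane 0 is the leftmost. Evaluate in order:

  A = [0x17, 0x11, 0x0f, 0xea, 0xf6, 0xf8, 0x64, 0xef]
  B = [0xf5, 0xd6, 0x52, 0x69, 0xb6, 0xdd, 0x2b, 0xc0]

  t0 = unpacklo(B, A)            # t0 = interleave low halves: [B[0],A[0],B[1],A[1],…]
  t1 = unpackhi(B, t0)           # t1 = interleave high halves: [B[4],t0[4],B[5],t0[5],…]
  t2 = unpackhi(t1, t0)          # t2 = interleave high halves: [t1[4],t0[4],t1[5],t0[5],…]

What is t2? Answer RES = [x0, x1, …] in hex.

t0 = [0xf5, 0x17, 0xd6, 0x11, 0x52, 0x0f, 0x69, 0xea]
t1 = [0xb6, 0x52, 0xdd, 0x0f, 0x2b, 0x69, 0xc0, 0xea]
t2 = [0x2b, 0x52, 0x69, 0x0f, 0xc0, 0x69, 0xea, 0xea]

RES = [ 0x2b  0x52  0x69  0x0f  0xc0  0x69  0xea  0xea ]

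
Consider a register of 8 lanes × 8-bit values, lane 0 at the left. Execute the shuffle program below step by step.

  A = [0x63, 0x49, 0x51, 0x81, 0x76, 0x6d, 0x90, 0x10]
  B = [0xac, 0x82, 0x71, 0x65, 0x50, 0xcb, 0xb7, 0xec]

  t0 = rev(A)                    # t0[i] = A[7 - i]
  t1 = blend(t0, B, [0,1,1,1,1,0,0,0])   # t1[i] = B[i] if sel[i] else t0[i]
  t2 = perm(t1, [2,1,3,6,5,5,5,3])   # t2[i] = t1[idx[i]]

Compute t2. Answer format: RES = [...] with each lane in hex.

RES = [0x71, 0x82, 0x65, 0x49, 0x51, 0x51, 0x51, 0x65]

→ t0 |10|90|6d|76|81|51|49|63|
→ t1 |10|82|71|65|50|51|49|63|
→ t2 |71|82|65|49|51|51|51|65|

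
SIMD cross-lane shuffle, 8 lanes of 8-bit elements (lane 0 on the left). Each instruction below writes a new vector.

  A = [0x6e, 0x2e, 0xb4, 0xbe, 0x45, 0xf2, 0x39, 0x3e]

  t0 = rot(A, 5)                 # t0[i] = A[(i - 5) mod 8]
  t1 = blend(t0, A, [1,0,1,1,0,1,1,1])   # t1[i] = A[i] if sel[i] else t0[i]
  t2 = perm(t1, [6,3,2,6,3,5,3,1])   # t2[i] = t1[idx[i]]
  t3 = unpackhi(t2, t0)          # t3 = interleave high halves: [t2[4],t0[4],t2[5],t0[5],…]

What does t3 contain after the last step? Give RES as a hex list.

→ t0 |be|45|f2|39|3e|6e|2e|b4|
→ t1 |6e|45|b4|be|3e|f2|39|3e|
→ t2 |39|be|b4|39|be|f2|be|45|
→ t3 |be|3e|f2|6e|be|2e|45|b4|

RES = [0xbe, 0x3e, 0xf2, 0x6e, 0xbe, 0x2e, 0x45, 0xb4]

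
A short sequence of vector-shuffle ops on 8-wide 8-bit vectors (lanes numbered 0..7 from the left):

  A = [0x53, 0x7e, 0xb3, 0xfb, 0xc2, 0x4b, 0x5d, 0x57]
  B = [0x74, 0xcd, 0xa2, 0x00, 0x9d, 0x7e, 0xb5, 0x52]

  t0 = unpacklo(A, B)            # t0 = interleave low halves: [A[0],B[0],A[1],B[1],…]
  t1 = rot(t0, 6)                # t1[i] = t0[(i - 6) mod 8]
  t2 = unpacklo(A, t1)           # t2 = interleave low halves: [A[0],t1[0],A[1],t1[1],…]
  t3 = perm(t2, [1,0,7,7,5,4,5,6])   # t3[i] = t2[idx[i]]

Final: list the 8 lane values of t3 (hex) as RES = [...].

→ t0 |53|74|7e|cd|b3|a2|fb|00|
→ t1 |7e|cd|b3|a2|fb|00|53|74|
→ t2 |53|7e|7e|cd|b3|b3|fb|a2|
→ t3 |7e|53|a2|a2|b3|b3|b3|fb|

RES = [ 0x7e  0x53  0xa2  0xa2  0xb3  0xb3  0xb3  0xfb ]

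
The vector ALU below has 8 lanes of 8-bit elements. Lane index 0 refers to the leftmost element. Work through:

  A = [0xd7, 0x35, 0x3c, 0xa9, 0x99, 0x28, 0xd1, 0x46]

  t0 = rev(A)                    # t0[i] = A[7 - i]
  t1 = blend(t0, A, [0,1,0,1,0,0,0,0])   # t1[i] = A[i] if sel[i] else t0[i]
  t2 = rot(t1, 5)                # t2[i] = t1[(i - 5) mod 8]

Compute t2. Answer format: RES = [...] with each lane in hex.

RES = [ 0xa9  0xa9  0x3c  0x35  0xd7  0x46  0x35  0x28 ]

→ t0 |46|d1|28|99|a9|3c|35|d7|
→ t1 |46|35|28|a9|a9|3c|35|d7|
→ t2 |a9|a9|3c|35|d7|46|35|28|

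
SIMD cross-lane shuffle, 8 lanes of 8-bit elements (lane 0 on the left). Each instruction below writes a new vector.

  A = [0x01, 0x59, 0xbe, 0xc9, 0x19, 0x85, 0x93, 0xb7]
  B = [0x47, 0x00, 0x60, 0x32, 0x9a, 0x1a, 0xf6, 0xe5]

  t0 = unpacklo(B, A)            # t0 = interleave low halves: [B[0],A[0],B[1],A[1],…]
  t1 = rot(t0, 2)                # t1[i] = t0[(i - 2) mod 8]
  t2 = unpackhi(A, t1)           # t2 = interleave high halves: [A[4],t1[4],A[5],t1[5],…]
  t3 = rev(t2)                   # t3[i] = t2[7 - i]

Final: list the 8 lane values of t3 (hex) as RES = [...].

RES = [0xbe, 0xb7, 0x60, 0x93, 0x59, 0x85, 0x00, 0x19]

t0 = [0x47, 0x01, 0x00, 0x59, 0x60, 0xbe, 0x32, 0xc9]
t1 = [0x32, 0xc9, 0x47, 0x01, 0x00, 0x59, 0x60, 0xbe]
t2 = [0x19, 0x00, 0x85, 0x59, 0x93, 0x60, 0xb7, 0xbe]
t3 = [0xbe, 0xb7, 0x60, 0x93, 0x59, 0x85, 0x00, 0x19]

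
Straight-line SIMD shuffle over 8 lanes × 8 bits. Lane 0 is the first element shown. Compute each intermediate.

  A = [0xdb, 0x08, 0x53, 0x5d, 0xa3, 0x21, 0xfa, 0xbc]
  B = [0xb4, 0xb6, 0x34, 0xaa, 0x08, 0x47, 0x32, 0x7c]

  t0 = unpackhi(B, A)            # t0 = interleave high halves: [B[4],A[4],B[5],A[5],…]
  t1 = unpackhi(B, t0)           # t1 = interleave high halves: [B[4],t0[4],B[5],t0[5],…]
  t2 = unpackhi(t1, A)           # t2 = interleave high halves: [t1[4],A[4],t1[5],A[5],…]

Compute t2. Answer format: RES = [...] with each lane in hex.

t0 = [0x08, 0xa3, 0x47, 0x21, 0x32, 0xfa, 0x7c, 0xbc]
t1 = [0x08, 0x32, 0x47, 0xfa, 0x32, 0x7c, 0x7c, 0xbc]
t2 = [0x32, 0xa3, 0x7c, 0x21, 0x7c, 0xfa, 0xbc, 0xbc]

RES = [ 0x32  0xa3  0x7c  0x21  0x7c  0xfa  0xbc  0xbc ]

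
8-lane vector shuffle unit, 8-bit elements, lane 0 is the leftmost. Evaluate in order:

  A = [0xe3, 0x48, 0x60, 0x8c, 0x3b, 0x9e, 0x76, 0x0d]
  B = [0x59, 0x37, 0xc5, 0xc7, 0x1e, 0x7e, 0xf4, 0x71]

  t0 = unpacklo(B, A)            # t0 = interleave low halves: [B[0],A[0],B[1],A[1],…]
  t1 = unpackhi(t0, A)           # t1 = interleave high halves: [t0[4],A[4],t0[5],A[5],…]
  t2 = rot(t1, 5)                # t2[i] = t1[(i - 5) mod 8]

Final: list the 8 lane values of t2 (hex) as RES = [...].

t0 = [0x59, 0xe3, 0x37, 0x48, 0xc5, 0x60, 0xc7, 0x8c]
t1 = [0xc5, 0x3b, 0x60, 0x9e, 0xc7, 0x76, 0x8c, 0x0d]
t2 = [0x9e, 0xc7, 0x76, 0x8c, 0x0d, 0xc5, 0x3b, 0x60]

RES = [ 0x9e  0xc7  0x76  0x8c  0x0d  0xc5  0x3b  0x60 ]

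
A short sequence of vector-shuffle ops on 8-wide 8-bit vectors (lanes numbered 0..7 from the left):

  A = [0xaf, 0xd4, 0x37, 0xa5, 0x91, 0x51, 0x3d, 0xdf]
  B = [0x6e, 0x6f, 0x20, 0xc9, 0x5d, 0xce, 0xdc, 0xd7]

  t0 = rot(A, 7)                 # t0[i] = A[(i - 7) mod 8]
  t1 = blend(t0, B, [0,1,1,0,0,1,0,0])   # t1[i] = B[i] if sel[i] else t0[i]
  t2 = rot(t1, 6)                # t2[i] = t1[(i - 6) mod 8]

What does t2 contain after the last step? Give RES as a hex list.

  t0: d4 37 a5 91 51 3d df af
  t1: d4 6f 20 91 51 ce df af
  t2: 20 91 51 ce df af d4 6f

RES = [0x20, 0x91, 0x51, 0xce, 0xdf, 0xaf, 0xd4, 0x6f]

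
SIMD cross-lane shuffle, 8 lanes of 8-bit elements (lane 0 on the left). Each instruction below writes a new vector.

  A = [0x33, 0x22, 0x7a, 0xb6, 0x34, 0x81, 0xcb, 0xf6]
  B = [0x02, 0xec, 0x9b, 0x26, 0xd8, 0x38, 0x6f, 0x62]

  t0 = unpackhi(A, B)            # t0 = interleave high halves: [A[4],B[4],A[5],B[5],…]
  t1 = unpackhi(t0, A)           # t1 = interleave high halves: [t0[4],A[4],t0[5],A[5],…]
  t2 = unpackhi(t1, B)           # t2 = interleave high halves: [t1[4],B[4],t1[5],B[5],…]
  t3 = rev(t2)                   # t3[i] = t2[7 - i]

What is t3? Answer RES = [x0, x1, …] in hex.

RES = [ 0x62  0xf6  0x6f  0x62  0x38  0xcb  0xd8  0xf6 ]

t0 = [0x34, 0xd8, 0x81, 0x38, 0xcb, 0x6f, 0xf6, 0x62]
t1 = [0xcb, 0x34, 0x6f, 0x81, 0xf6, 0xcb, 0x62, 0xf6]
t2 = [0xf6, 0xd8, 0xcb, 0x38, 0x62, 0x6f, 0xf6, 0x62]
t3 = [0x62, 0xf6, 0x6f, 0x62, 0x38, 0xcb, 0xd8, 0xf6]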